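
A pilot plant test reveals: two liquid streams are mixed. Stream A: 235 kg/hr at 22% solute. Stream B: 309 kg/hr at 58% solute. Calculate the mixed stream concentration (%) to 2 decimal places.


Mass balance on solute: F1*x1 + F2*x2 = F3*x3
F3 = F1 + F2 = 235 + 309 = 544 kg/hr
x3 = (F1*x1 + F2*x2)/F3
x3 = (235*0.22 + 309*0.58) / 544
x3 = 42.45%


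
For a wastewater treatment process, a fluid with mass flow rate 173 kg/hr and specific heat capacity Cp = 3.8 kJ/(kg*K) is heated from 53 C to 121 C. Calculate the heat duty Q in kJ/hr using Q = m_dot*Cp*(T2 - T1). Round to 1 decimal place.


Q = m_dot * Cp * (T2 - T1)
Q = 173 * 3.8 * (121 - 53)
Q = 173 * 3.8 * 68
Q = 44703.2 kJ/hr


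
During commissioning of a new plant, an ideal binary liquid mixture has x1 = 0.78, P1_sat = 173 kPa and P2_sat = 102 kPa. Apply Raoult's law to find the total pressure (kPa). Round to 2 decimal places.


P = x1*P1_sat + x2*P2_sat
x2 = 1 - x1 = 1 - 0.78 = 0.22
P = 0.78*173 + 0.22*102
P = 134.94 + 22.44
P = 157.38 kPa


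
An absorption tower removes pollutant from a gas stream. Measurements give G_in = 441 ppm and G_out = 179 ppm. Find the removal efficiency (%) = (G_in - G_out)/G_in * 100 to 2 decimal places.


Efficiency = (G_in - G_out) / G_in * 100%
Efficiency = (441 - 179) / 441 * 100
Efficiency = 262 / 441 * 100
Efficiency = 59.41%


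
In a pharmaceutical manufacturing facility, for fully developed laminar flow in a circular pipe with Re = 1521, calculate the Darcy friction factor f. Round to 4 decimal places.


f = 64 / Re
f = 64 / 1521
f = 0.0421


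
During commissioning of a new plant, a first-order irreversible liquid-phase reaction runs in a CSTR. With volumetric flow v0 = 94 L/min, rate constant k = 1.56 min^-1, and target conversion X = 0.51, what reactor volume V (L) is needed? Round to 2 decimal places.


V = v0 * X / (k * (1 - X))
V = 94 * 0.51 / (1.56 * (1 - 0.51))
V = 47.94 / (1.56 * 0.49)
V = 47.94 / 0.7644
V = 62.72 L


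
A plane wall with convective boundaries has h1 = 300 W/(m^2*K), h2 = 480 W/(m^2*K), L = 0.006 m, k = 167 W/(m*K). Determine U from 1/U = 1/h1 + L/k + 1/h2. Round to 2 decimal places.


1/U = 1/h1 + L/k + 1/h2
1/U = 1/300 + 0.006/167 + 1/480
1/U = 0.0033333333 + 3.59281e-05 + 0.0020833333
1/U = 0.0054525947
U = 183.40 W/(m^2*K)


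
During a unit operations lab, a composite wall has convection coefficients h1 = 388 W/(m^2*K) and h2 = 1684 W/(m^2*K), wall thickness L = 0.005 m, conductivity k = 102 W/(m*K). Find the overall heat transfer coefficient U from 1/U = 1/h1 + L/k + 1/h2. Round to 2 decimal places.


1/U = 1/h1 + L/k + 1/h2
1/U = 1/388 + 0.005/102 + 1/1684
1/U = 0.0025773196 + 4.90196e-05 + 0.0005938242
1/U = 0.0032201634
U = 310.54 W/(m^2*K)


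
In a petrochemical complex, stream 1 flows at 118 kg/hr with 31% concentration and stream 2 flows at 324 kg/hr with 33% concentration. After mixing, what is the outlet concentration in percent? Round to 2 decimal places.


Mass balance on solute: F1*x1 + F2*x2 = F3*x3
F3 = F1 + F2 = 118 + 324 = 442 kg/hr
x3 = (F1*x1 + F2*x2)/F3
x3 = (118*0.31 + 324*0.33) / 442
x3 = 32.47%


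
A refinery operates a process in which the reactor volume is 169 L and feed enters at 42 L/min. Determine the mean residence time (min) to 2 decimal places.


tau = V / v0
tau = 169 / 42
tau = 4.02 min


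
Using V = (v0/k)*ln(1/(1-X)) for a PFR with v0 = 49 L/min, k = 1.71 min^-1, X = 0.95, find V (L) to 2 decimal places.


V = (v0/k) * ln(1/(1-X))
V = (49/1.71) * ln(1/(1-0.95))
V = 28.654971 * ln(20.0)
V = 28.654971 * 2.995732
V = 85.84 L


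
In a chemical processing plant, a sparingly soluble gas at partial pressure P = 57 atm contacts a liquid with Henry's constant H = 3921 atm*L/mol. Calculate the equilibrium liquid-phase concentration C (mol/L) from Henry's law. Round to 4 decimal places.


C = P / H
C = 57 / 3921
C = 0.0145 mol/L


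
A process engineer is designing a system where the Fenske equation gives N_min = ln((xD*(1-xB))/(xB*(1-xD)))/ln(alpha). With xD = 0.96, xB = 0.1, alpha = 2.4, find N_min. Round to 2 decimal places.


N_min = ln((xD*(1-xB))/(xB*(1-xD))) / ln(alpha)
Numerator inside ln: 0.864 / 0.004 = 216.0
ln(216.0) = 5.375278
ln(alpha) = ln(2.4) = 0.875469
N_min = 5.375278 / 0.875469 = 6.14


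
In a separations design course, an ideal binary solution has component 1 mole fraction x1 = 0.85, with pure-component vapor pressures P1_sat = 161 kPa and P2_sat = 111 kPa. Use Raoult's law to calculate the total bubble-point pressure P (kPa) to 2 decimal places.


P = x1*P1_sat + x2*P2_sat
x2 = 1 - x1 = 1 - 0.85 = 0.15
P = 0.85*161 + 0.15*111
P = 136.85 + 16.65
P = 153.50 kPa


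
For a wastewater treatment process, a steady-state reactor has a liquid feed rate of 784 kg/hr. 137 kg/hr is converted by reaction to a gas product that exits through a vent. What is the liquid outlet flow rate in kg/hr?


Steady-state mass balance on the main outlet: F_out = F_in - F_removed
F_out = 784 - 137
F_out = 647 kg/hr


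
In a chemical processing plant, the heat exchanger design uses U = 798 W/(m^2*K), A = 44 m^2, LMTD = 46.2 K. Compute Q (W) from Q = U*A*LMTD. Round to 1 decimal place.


Q = U * A * LMTD
Q = 798 * 44 * 46.2
Q = 1622174.4 W


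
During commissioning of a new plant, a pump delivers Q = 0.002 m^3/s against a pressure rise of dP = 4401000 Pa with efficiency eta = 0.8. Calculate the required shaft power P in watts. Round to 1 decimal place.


P = Q * dP / eta
P = 0.002 * 4401000 / 0.8
P = 8802.0 / 0.8
P = 11002.5 W


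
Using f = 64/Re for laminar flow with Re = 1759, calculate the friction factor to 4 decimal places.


f = 64 / Re
f = 64 / 1759
f = 0.0364


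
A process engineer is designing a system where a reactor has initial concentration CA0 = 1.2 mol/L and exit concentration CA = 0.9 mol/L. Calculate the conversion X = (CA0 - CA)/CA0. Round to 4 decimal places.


X = (CA0 - CA) / CA0
X = (1.2 - 0.9) / 1.2
X = 0.3 / 1.2
X = 0.2500


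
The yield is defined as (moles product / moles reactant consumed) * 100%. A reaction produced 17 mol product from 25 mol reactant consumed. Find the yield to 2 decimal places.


Yield = (moles product / moles consumed) * 100%
Yield = (17 / 25) * 100
Yield = 0.68 * 100
Yield = 68.00%


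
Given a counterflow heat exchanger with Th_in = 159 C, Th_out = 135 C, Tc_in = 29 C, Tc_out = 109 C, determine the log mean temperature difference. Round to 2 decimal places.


dT1 = Th_in - Tc_out = 159 - 109 = 50
dT2 = Th_out - Tc_in = 135 - 29 = 106
LMTD = (dT1 - dT2) / ln(dT1/dT2)
LMTD = (50 - 106) / ln(50/106)
LMTD = 74.53 K


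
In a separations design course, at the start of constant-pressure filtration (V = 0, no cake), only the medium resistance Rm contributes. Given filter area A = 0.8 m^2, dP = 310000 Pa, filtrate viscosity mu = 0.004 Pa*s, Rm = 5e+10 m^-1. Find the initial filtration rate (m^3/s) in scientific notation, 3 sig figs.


rate = A * dP / (mu * Rm)
rate = 0.8 * 310000 / (0.004 * 5e+10)
rate = 248000.0 / 2.000e+08
rate = 1.24e-03 m^3/s


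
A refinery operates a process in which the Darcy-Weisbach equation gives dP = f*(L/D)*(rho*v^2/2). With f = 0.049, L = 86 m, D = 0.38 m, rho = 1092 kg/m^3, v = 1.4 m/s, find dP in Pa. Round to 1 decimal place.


dP = f * (L/D) * (rho*v^2/2)
dP = 0.049 * (86/0.38) * (1092*1.4^2/2)
L/D = 226.31578947
rho*v^2/2 = 1092*1.96/2 = 1070.16
dP = 0.049 * 226.31578947 * 1070.16
dP = 11867.5 Pa


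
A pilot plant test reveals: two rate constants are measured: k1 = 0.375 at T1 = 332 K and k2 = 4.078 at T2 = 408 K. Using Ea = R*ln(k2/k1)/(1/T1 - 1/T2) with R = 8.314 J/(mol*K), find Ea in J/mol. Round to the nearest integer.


Ea = R * ln(k2/k1) / (1/T1 - 1/T2)
ln(k2/k1) = ln(4.078/0.375) = 2.3864359
1/T1 - 1/T2 = 1/332 - 1/408 = 0.000561067801
Ea = 8.314 * 2.3864359 / 0.000561067801
Ea = 35363 J/mol


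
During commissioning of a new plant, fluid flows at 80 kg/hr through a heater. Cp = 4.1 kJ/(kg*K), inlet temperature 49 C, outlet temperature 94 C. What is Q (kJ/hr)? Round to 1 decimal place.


Q = m_dot * Cp * (T2 - T1)
Q = 80 * 4.1 * (94 - 49)
Q = 80 * 4.1 * 45
Q = 14760.0 kJ/hr


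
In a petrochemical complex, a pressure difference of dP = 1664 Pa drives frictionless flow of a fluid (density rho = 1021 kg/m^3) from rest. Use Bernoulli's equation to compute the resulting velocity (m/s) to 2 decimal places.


v = sqrt(2*dP/rho)
v = sqrt(2*1664/1021)
v = sqrt(3.259549)
v = 1.81 m/s


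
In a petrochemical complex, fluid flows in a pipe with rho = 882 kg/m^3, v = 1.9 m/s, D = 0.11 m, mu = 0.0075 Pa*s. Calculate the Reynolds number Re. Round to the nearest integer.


Re = rho * v * D / mu
Re = 882 * 1.9 * 0.11 / 0.0075
Re = 184.338 / 0.0075
Re = 24578


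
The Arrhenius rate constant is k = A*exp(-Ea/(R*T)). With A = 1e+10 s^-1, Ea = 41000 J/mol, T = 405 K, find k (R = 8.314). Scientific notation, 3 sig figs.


k = A * exp(-Ea/(R*T))
k = 1e+10 * exp(-41000 / (8.314 * 405))
k = 1e+10 * exp(-12.176397)
k = 5.15e+04


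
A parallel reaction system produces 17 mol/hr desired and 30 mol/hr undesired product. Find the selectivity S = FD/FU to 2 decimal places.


S = desired product rate / undesired product rate
S = 17 / 30
S = 0.57


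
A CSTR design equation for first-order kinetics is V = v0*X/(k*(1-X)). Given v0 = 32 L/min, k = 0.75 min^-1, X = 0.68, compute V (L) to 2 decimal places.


V = v0 * X / (k * (1 - X))
V = 32 * 0.68 / (0.75 * (1 - 0.68))
V = 21.76 / (0.75 * 0.32)
V = 21.76 / 0.24
V = 90.67 L


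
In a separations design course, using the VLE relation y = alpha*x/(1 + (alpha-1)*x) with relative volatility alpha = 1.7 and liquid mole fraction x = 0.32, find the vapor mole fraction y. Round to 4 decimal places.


y = alpha*x / (1 + (alpha-1)*x)
y = 1.7*0.32 / (1 + (1.7-1)*0.32)
y = 0.544 / (1 + 0.224)
y = 0.544 / 1.224
y = 0.4444


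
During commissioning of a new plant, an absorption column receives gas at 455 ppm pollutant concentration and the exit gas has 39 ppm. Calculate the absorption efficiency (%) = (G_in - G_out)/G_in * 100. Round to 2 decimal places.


Efficiency = (G_in - G_out) / G_in * 100%
Efficiency = (455 - 39) / 455 * 100
Efficiency = 416 / 455 * 100
Efficiency = 91.43%


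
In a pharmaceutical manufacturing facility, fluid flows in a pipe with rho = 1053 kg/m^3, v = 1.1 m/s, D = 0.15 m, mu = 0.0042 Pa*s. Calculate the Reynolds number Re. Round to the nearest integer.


Re = rho * v * D / mu
Re = 1053 * 1.1 * 0.15 / 0.0042
Re = 173.745 / 0.0042
Re = 41368


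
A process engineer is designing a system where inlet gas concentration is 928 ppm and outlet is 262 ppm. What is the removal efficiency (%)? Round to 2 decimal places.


Efficiency = (G_in - G_out) / G_in * 100%
Efficiency = (928 - 262) / 928 * 100
Efficiency = 666 / 928 * 100
Efficiency = 71.77%


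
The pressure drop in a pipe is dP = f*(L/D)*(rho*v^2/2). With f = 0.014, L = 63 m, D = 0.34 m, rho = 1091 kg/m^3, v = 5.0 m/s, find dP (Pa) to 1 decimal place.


dP = f * (L/D) * (rho*v^2/2)
dP = 0.014 * (63/0.34) * (1091*5.0^2/2)
L/D = 185.29411765
rho*v^2/2 = 1091*25.0/2 = 13637.5
dP = 0.014 * 185.29411765 * 13637.5
dP = 35377.3 Pa


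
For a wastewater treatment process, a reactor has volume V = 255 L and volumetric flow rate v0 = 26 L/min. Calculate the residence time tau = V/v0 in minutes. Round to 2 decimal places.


tau = V / v0
tau = 255 / 26
tau = 9.81 min


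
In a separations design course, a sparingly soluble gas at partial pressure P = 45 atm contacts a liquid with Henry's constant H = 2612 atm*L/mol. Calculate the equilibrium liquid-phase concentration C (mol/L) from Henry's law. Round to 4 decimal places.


C = P / H
C = 45 / 2612
C = 0.0172 mol/L


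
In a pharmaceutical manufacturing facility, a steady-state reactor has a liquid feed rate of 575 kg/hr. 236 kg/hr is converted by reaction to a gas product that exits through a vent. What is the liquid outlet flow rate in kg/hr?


Steady-state mass balance on the main outlet: F_out = F_in - F_removed
F_out = 575 - 236
F_out = 339 kg/hr


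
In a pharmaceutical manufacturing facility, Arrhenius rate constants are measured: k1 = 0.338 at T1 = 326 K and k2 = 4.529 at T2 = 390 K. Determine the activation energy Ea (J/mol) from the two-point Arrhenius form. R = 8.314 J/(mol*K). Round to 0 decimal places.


Ea = R * ln(k2/k1) / (1/T1 - 1/T2)
ln(k2/k1) = ln(4.529/0.338) = 2.5952105
1/T1 - 1/T2 = 1/326 - 1/390 = 0.000503382098
Ea = 8.314 * 2.5952105 / 0.000503382098
Ea = 42863 J/mol


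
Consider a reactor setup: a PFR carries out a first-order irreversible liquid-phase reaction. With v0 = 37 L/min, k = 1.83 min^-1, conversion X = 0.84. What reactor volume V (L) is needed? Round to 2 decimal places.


V = (v0/k) * ln(1/(1-X))
V = (37/1.83) * ln(1/(1-0.84))
V = 20.218579 * ln(6.25)
V = 20.218579 * 1.832581
V = 37.05 L


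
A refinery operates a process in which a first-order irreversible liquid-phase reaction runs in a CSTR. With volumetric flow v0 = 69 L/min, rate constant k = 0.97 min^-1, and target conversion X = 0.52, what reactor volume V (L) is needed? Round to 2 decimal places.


V = v0 * X / (k * (1 - X))
V = 69 * 0.52 / (0.97 * (1 - 0.52))
V = 35.88 / (0.97 * 0.48)
V = 35.88 / 0.4656
V = 77.06 L


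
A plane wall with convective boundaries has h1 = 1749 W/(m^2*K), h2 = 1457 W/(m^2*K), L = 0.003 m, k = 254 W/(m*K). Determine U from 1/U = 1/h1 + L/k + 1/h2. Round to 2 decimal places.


1/U = 1/h1 + L/k + 1/h2
1/U = 1/1749 + 0.003/254 + 1/1457
1/U = 0.0005717553 + 1.1811e-05 + 0.0006863418
1/U = 0.0012699081
U = 787.46 W/(m^2*K)


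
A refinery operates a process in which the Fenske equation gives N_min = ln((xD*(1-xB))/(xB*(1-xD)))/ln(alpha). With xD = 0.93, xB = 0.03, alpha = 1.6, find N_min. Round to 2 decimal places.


N_min = ln((xD*(1-xB))/(xB*(1-xD))) / ln(alpha)
Numerator inside ln: 0.9021 / 0.0021 = 429.571429
ln(429.571429) = 6.062788
ln(alpha) = ln(1.6) = 0.470004
N_min = 6.062788 / 0.470004 = 12.90


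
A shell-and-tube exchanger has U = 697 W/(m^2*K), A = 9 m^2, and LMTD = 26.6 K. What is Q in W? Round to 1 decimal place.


Q = U * A * LMTD
Q = 697 * 9 * 26.6
Q = 166861.8 W


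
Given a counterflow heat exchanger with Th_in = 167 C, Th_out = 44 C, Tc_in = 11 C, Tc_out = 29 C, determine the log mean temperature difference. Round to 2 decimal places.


dT1 = Th_in - Tc_out = 167 - 29 = 138
dT2 = Th_out - Tc_in = 44 - 11 = 33
LMTD = (dT1 - dT2) / ln(dT1/dT2)
LMTD = (138 - 33) / ln(138/33)
LMTD = 73.39 K


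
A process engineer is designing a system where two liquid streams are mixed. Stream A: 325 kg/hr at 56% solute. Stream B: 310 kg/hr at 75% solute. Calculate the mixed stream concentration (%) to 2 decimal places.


Mass balance on solute: F1*x1 + F2*x2 = F3*x3
F3 = F1 + F2 = 325 + 310 = 635 kg/hr
x3 = (F1*x1 + F2*x2)/F3
x3 = (325*0.56 + 310*0.75) / 635
x3 = 65.28%


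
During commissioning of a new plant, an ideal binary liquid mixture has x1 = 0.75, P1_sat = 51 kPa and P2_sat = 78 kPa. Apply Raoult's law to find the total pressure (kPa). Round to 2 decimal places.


P = x1*P1_sat + x2*P2_sat
x2 = 1 - x1 = 1 - 0.75 = 0.25
P = 0.75*51 + 0.25*78
P = 38.25 + 19.5
P = 57.75 kPa


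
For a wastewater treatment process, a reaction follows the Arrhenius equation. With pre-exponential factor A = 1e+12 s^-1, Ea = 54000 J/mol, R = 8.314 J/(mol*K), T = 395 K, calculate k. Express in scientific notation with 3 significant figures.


k = A * exp(-Ea/(R*T))
k = 1e+12 * exp(-54000 / (8.314 * 395))
k = 1e+12 * exp(-16.443212)
k = 7.22e+04


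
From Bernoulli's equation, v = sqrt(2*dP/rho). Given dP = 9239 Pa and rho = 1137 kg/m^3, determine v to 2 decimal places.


v = sqrt(2*dP/rho)
v = sqrt(2*9239/1137)
v = sqrt(16.251539)
v = 4.03 m/s


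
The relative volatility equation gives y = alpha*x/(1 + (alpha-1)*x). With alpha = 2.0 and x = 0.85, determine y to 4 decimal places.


y = alpha*x / (1 + (alpha-1)*x)
y = 2.0*0.85 / (1 + (2.0-1)*0.85)
y = 1.7 / (1 + 0.85)
y = 1.7 / 1.85
y = 0.9189


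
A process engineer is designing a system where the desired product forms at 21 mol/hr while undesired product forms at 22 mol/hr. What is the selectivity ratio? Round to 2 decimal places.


S = desired product rate / undesired product rate
S = 21 / 22
S = 0.95


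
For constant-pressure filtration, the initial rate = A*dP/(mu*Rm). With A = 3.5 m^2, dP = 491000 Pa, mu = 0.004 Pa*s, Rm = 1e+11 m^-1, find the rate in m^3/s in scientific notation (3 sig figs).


rate = A * dP / (mu * Rm)
rate = 3.5 * 491000 / (0.004 * 1e+11)
rate = 1718500.0 / 4.000e+08
rate = 4.30e-03 m^3/s


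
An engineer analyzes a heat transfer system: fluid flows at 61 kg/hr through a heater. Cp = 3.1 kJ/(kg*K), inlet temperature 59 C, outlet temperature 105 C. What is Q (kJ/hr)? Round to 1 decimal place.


Q = m_dot * Cp * (T2 - T1)
Q = 61 * 3.1 * (105 - 59)
Q = 61 * 3.1 * 46
Q = 8698.6 kJ/hr


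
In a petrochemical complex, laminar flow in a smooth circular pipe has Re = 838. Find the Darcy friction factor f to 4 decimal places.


f = 64 / Re
f = 64 / 838
f = 0.0764


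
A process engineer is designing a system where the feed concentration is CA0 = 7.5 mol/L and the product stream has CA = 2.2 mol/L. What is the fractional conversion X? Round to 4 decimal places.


X = (CA0 - CA) / CA0
X = (7.5 - 2.2) / 7.5
X = 5.3 / 7.5
X = 0.7067


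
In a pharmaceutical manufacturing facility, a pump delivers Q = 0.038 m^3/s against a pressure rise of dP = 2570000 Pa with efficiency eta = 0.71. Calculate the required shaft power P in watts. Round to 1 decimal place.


P = Q * dP / eta
P = 0.038 * 2570000 / 0.71
P = 97660.0 / 0.71
P = 137549.3 W


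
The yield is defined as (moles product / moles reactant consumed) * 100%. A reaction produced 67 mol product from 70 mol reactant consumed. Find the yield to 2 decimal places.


Yield = (moles product / moles consumed) * 100%
Yield = (67 / 70) * 100
Yield = 0.9571 * 100
Yield = 95.71%


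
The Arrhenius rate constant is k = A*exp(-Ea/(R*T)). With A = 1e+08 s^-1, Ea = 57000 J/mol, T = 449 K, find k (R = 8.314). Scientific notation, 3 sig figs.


k = A * exp(-Ea/(R*T))
k = 1e+08 * exp(-57000 / (8.314 * 449))
k = 1e+08 * exp(-15.269278)
k = 2.34e+01


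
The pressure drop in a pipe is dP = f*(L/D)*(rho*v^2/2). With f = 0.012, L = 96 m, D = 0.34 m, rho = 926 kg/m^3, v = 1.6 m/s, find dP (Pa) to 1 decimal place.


dP = f * (L/D) * (rho*v^2/2)
dP = 0.012 * (96/0.34) * (926*1.6^2/2)
L/D = 282.35294118
rho*v^2/2 = 926*2.56/2 = 1185.28
dP = 0.012 * 282.35294118 * 1185.28
dP = 4016.0 Pa


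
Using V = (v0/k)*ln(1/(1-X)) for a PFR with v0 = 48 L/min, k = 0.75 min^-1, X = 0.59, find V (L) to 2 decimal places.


V = (v0/k) * ln(1/(1-X))
V = (48/0.75) * ln(1/(1-0.59))
V = 64.0 * ln(2.439024)
V = 64.0 * 0.891598
V = 57.06 L


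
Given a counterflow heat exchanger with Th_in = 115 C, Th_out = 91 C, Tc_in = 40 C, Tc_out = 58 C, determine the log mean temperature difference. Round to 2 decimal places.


dT1 = Th_in - Tc_out = 115 - 58 = 57
dT2 = Th_out - Tc_in = 91 - 40 = 51
LMTD = (dT1 - dT2) / ln(dT1/dT2)
LMTD = (57 - 51) / ln(57/51)
LMTD = 53.94 K


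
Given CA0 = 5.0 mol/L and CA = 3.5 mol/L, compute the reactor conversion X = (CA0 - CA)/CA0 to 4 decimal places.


X = (CA0 - CA) / CA0
X = (5.0 - 3.5) / 5.0
X = 1.5 / 5.0
X = 0.3000


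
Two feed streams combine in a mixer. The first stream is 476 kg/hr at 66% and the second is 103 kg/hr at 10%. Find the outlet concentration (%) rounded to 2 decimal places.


Mass balance on solute: F1*x1 + F2*x2 = F3*x3
F3 = F1 + F2 = 476 + 103 = 579 kg/hr
x3 = (F1*x1 + F2*x2)/F3
x3 = (476*0.66 + 103*0.1) / 579
x3 = 56.04%


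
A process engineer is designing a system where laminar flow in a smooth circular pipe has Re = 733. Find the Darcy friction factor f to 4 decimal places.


f = 64 / Re
f = 64 / 733
f = 0.0873


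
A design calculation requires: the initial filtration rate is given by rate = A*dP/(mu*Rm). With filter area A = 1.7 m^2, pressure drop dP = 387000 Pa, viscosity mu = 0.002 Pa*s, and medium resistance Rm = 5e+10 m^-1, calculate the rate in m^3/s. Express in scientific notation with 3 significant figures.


rate = A * dP / (mu * Rm)
rate = 1.7 * 387000 / (0.002 * 5e+10)
rate = 657900.0 / 1.000e+08
rate = 6.58e-03 m^3/s


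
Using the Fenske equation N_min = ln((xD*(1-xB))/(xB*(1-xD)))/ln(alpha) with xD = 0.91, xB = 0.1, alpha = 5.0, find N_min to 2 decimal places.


N_min = ln((xD*(1-xB))/(xB*(1-xD))) / ln(alpha)
Numerator inside ln: 0.819 / 0.009 = 91.0
ln(91.0) = 4.51086
ln(alpha) = ln(5.0) = 1.609438
N_min = 4.51086 / 1.609438 = 2.80


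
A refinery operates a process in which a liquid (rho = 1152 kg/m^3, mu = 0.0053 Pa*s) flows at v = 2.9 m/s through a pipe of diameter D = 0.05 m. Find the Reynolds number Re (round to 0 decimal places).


Re = rho * v * D / mu
Re = 1152 * 2.9 * 0.05 / 0.0053
Re = 167.04 / 0.0053
Re = 31517


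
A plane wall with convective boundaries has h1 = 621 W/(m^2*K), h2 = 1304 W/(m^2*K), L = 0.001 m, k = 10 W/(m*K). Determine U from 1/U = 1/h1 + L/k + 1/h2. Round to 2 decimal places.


1/U = 1/h1 + L/k + 1/h2
1/U = 1/621 + 0.001/10 + 1/1304
1/U = 0.001610306 + 0.0001 + 0.0007668712
1/U = 0.0024771772
U = 403.69 W/(m^2*K)


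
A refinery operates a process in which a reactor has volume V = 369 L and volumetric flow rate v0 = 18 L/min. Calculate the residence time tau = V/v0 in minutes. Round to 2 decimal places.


tau = V / v0
tau = 369 / 18
tau = 20.50 min


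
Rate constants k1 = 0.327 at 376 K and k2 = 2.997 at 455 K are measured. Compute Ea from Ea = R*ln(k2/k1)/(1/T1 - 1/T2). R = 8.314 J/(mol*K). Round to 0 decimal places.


Ea = R * ln(k2/k1) / (1/T1 - 1/T2)
ln(k2/k1) = ln(2.997/0.327) = 2.2154069
1/T1 - 1/T2 = 1/376 - 1/455 = 0.00046177227
Ea = 8.314 * 2.2154069 / 0.00046177227
Ea = 39887 J/mol


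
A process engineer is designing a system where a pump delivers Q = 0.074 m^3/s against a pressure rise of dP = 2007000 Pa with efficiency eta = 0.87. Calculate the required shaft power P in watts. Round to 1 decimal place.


P = Q * dP / eta
P = 0.074 * 2007000 / 0.87
P = 148518.0 / 0.87
P = 170710.3 W


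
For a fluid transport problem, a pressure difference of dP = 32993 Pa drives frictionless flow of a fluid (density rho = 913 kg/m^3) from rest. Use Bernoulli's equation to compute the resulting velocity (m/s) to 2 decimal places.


v = sqrt(2*dP/rho)
v = sqrt(2*32993/913)
v = sqrt(72.273823)
v = 8.50 m/s


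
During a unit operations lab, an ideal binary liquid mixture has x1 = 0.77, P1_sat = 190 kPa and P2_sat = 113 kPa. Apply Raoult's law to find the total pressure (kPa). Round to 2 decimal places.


P = x1*P1_sat + x2*P2_sat
x2 = 1 - x1 = 1 - 0.77 = 0.23
P = 0.77*190 + 0.23*113
P = 146.3 + 25.99
P = 172.29 kPa


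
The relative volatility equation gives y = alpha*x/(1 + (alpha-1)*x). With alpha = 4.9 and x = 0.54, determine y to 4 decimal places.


y = alpha*x / (1 + (alpha-1)*x)
y = 4.9*0.54 / (1 + (4.9-1)*0.54)
y = 2.646 / (1 + 2.106)
y = 2.646 / 3.106
y = 0.8519


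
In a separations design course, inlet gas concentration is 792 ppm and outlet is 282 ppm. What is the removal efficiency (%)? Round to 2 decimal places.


Efficiency = (G_in - G_out) / G_in * 100%
Efficiency = (792 - 282) / 792 * 100
Efficiency = 510 / 792 * 100
Efficiency = 64.39%


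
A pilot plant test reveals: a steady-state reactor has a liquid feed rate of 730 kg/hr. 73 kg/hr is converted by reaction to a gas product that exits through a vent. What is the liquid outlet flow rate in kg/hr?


Steady-state mass balance on the main outlet: F_out = F_in - F_removed
F_out = 730 - 73
F_out = 657 kg/hr


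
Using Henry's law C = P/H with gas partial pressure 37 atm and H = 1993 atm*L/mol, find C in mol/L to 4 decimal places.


C = P / H
C = 37 / 1993
C = 0.0186 mol/L


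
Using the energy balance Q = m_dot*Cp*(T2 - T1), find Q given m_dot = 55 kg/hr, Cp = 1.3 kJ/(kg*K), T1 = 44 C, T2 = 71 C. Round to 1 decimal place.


Q = m_dot * Cp * (T2 - T1)
Q = 55 * 1.3 * (71 - 44)
Q = 55 * 1.3 * 27
Q = 1930.5 kJ/hr


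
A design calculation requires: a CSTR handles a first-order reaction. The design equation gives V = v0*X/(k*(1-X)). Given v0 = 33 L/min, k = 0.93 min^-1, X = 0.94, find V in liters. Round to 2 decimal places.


V = v0 * X / (k * (1 - X))
V = 33 * 0.94 / (0.93 * (1 - 0.94))
V = 31.02 / (0.93 * 0.06)
V = 31.02 / 0.0558
V = 555.91 L


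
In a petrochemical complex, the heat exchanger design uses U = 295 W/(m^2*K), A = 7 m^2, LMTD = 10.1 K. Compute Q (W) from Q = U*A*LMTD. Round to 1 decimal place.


Q = U * A * LMTD
Q = 295 * 7 * 10.1
Q = 20856.5 W


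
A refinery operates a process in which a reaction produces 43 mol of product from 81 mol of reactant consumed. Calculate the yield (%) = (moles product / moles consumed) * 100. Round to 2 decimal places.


Yield = (moles product / moles consumed) * 100%
Yield = (43 / 81) * 100
Yield = 0.5309 * 100
Yield = 53.09%


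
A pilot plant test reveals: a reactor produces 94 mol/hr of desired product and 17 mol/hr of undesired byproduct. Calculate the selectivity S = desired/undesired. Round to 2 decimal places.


S = desired product rate / undesired product rate
S = 94 / 17
S = 5.53


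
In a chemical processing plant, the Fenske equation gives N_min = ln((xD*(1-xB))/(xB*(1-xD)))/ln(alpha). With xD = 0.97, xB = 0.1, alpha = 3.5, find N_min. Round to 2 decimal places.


N_min = ln((xD*(1-xB))/(xB*(1-xD))) / ln(alpha)
Numerator inside ln: 0.873 / 0.003 = 291.0
ln(291.0) = 5.673323
ln(alpha) = ln(3.5) = 1.252763
N_min = 5.673323 / 1.252763 = 4.53


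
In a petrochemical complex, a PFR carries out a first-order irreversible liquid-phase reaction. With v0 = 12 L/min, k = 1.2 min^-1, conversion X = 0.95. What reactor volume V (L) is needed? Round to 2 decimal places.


V = (v0/k) * ln(1/(1-X))
V = (12/1.2) * ln(1/(1-0.95))
V = 10.0 * ln(20.0)
V = 10.0 * 2.995732
V = 29.96 L


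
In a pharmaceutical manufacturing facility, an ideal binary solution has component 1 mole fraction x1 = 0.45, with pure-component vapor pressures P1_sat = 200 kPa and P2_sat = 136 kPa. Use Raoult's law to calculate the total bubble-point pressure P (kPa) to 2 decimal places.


P = x1*P1_sat + x2*P2_sat
x2 = 1 - x1 = 1 - 0.45 = 0.55
P = 0.45*200 + 0.55*136
P = 90.0 + 74.8
P = 164.80 kPa


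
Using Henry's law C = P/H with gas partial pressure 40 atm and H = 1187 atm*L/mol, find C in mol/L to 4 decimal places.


C = P / H
C = 40 / 1187
C = 0.0337 mol/L


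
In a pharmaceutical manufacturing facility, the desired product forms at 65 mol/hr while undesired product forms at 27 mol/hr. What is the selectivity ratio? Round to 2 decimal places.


S = desired product rate / undesired product rate
S = 65 / 27
S = 2.41


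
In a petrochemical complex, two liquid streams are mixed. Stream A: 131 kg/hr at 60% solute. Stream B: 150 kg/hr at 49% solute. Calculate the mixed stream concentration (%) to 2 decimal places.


Mass balance on solute: F1*x1 + F2*x2 = F3*x3
F3 = F1 + F2 = 131 + 150 = 281 kg/hr
x3 = (F1*x1 + F2*x2)/F3
x3 = (131*0.6 + 150*0.49) / 281
x3 = 54.13%


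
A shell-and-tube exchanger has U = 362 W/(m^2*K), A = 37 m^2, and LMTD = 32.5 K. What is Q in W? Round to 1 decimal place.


Q = U * A * LMTD
Q = 362 * 37 * 32.5
Q = 435305.0 W


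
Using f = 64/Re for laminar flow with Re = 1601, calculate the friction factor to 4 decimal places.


f = 64 / Re
f = 64 / 1601
f = 0.0400


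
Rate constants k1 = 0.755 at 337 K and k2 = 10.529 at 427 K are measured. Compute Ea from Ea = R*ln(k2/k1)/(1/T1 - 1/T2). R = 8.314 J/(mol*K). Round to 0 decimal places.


Ea = R * ln(k2/k1) / (1/T1 - 1/T2)
ln(k2/k1) = ln(10.529/0.755) = 2.6351709
1/T1 - 1/T2 = 1/337 - 1/427 = 0.000625438676
Ea = 8.314 * 2.6351709 / 0.000625438676
Ea = 35030 J/mol


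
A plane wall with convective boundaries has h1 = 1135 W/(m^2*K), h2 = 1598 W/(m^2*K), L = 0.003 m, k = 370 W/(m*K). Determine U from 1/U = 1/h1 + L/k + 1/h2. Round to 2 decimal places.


1/U = 1/h1 + L/k + 1/h2
1/U = 1/1135 + 0.003/370 + 1/1598
1/U = 0.0008810573 + 8.1081e-06 + 0.0006257822
1/U = 0.0015149476
U = 660.09 W/(m^2*K)


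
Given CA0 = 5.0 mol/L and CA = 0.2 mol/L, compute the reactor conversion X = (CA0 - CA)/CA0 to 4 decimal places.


X = (CA0 - CA) / CA0
X = (5.0 - 0.2) / 5.0
X = 4.8 / 5.0
X = 0.9600


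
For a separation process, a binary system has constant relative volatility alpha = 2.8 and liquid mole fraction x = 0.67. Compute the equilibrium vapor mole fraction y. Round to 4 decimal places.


y = alpha*x / (1 + (alpha-1)*x)
y = 2.8*0.67 / (1 + (2.8-1)*0.67)
y = 1.876 / (1 + 1.206)
y = 1.876 / 2.206
y = 0.8504


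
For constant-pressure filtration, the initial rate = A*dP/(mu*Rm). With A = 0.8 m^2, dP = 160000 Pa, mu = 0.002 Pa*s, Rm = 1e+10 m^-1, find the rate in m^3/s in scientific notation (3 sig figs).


rate = A * dP / (mu * Rm)
rate = 0.8 * 160000 / (0.002 * 1e+10)
rate = 128000.0 / 2.000e+07
rate = 6.40e-03 m^3/s


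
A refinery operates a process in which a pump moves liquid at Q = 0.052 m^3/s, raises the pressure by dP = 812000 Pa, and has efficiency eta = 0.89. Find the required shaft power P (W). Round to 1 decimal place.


P = Q * dP / eta
P = 0.052 * 812000 / 0.89
P = 42224.0 / 0.89
P = 47442.7 W


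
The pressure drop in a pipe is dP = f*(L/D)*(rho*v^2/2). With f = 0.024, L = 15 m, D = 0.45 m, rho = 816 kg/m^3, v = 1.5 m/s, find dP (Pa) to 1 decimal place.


dP = f * (L/D) * (rho*v^2/2)
dP = 0.024 * (15/0.45) * (816*1.5^2/2)
L/D = 33.33333333
rho*v^2/2 = 816*2.25/2 = 918.0
dP = 0.024 * 33.33333333 * 918.0
dP = 734.4 Pa


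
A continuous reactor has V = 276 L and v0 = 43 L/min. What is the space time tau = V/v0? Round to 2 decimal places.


tau = V / v0
tau = 276 / 43
tau = 6.42 min


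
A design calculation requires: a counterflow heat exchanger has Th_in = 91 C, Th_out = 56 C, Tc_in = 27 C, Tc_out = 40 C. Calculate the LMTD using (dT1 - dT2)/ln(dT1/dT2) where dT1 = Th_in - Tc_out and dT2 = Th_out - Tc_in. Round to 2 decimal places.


dT1 = Th_in - Tc_out = 91 - 40 = 51
dT2 = Th_out - Tc_in = 56 - 27 = 29
LMTD = (dT1 - dT2) / ln(dT1/dT2)
LMTD = (51 - 29) / ln(51/29)
LMTD = 38.97 K


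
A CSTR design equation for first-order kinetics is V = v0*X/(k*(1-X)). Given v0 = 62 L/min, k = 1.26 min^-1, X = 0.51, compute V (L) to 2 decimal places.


V = v0 * X / (k * (1 - X))
V = 62 * 0.51 / (1.26 * (1 - 0.51))
V = 31.62 / (1.26 * 0.49)
V = 31.62 / 0.6174
V = 51.21 L


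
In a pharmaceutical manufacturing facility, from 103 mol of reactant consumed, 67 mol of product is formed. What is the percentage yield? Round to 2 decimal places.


Yield = (moles product / moles consumed) * 100%
Yield = (67 / 103) * 100
Yield = 0.6505 * 100
Yield = 65.05%


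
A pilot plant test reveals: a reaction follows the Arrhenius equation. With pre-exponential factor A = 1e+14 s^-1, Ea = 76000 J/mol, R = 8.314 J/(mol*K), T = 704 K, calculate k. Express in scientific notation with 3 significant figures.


k = A * exp(-Ea/(R*T))
k = 1e+14 * exp(-76000 / (8.314 * 704))
k = 1e+14 * exp(-12.98467)
k = 2.30e+08


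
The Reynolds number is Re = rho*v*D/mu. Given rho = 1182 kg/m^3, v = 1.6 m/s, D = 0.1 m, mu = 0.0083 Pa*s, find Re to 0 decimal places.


Re = rho * v * D / mu
Re = 1182 * 1.6 * 0.1 / 0.0083
Re = 189.12 / 0.0083
Re = 22786


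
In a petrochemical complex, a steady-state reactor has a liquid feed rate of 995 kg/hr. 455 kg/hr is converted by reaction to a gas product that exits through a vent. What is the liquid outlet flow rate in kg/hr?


Steady-state mass balance on the main outlet: F_out = F_in - F_removed
F_out = 995 - 455
F_out = 540 kg/hr


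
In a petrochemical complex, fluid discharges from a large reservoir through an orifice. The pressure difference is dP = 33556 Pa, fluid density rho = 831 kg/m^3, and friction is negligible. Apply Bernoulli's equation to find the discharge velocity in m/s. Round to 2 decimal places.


v = sqrt(2*dP/rho)
v = sqrt(2*33556/831)
v = sqrt(80.760529)
v = 8.99 m/s


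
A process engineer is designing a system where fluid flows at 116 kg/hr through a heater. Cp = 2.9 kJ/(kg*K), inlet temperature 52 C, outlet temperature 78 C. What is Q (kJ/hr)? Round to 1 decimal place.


Q = m_dot * Cp * (T2 - T1)
Q = 116 * 2.9 * (78 - 52)
Q = 116 * 2.9 * 26
Q = 8746.4 kJ/hr


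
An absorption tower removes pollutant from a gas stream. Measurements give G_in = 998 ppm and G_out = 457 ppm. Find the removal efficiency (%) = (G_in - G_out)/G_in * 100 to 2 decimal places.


Efficiency = (G_in - G_out) / G_in * 100%
Efficiency = (998 - 457) / 998 * 100
Efficiency = 541 / 998 * 100
Efficiency = 54.21%


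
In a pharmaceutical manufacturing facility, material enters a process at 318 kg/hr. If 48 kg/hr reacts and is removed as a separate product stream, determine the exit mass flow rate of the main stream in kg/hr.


Steady-state mass balance on the main outlet: F_out = F_in - F_removed
F_out = 318 - 48
F_out = 270 kg/hr


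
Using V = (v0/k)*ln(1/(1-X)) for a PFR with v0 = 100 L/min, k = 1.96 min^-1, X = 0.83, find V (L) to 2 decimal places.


V = (v0/k) * ln(1/(1-X))
V = (100/1.96) * ln(1/(1-0.83))
V = 51.020408 * ln(5.882353)
V = 51.020408 * 1.771957
V = 90.41 L


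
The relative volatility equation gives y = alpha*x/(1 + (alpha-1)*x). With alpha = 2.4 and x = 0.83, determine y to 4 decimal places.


y = alpha*x / (1 + (alpha-1)*x)
y = 2.4*0.83 / (1 + (2.4-1)*0.83)
y = 1.992 / (1 + 1.162)
y = 1.992 / 2.162
y = 0.9214


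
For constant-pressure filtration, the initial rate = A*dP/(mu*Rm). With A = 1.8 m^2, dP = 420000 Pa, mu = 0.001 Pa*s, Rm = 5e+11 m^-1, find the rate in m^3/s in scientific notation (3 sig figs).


rate = A * dP / (mu * Rm)
rate = 1.8 * 420000 / (0.001 * 5e+11)
rate = 756000.0 / 5.000e+08
rate = 1.51e-03 m^3/s


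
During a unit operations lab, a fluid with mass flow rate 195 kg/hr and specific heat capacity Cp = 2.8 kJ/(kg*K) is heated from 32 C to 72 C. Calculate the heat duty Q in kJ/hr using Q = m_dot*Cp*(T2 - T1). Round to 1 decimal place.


Q = m_dot * Cp * (T2 - T1)
Q = 195 * 2.8 * (72 - 32)
Q = 195 * 2.8 * 40
Q = 21840.0 kJ/hr


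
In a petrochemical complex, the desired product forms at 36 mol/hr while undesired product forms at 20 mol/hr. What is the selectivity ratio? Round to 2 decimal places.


S = desired product rate / undesired product rate
S = 36 / 20
S = 1.80


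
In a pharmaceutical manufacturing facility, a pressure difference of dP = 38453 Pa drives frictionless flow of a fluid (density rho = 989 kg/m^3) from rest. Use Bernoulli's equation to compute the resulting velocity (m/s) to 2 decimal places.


v = sqrt(2*dP/rho)
v = sqrt(2*38453/989)
v = sqrt(77.761375)
v = 8.82 m/s


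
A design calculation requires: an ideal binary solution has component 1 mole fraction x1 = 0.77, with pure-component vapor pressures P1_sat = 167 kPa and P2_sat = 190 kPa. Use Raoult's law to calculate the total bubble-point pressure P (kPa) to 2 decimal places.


P = x1*P1_sat + x2*P2_sat
x2 = 1 - x1 = 1 - 0.77 = 0.23
P = 0.77*167 + 0.23*190
P = 128.59 + 43.7
P = 172.29 kPa


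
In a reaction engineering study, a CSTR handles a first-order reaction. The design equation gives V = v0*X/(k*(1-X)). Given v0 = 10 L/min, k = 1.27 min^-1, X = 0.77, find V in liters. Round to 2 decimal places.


V = v0 * X / (k * (1 - X))
V = 10 * 0.77 / (1.27 * (1 - 0.77))
V = 7.7 / (1.27 * 0.23)
V = 7.7 / 0.2921
V = 26.36 L


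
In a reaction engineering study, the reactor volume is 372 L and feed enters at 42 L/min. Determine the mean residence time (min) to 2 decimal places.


tau = V / v0
tau = 372 / 42
tau = 8.86 min


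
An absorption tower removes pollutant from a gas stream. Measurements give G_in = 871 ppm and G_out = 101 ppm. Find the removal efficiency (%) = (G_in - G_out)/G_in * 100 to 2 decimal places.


Efficiency = (G_in - G_out) / G_in * 100%
Efficiency = (871 - 101) / 871 * 100
Efficiency = 770 / 871 * 100
Efficiency = 88.40%


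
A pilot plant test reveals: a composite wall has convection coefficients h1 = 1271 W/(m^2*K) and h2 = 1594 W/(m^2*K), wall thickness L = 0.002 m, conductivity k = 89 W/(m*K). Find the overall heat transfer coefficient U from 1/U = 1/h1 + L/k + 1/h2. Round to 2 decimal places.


1/U = 1/h1 + L/k + 1/h2
1/U = 1/1271 + 0.002/89 + 1/1594
1/U = 0.0007867821 + 2.24719e-05 + 0.0006273526
1/U = 0.0014366066
U = 696.08 W/(m^2*K)


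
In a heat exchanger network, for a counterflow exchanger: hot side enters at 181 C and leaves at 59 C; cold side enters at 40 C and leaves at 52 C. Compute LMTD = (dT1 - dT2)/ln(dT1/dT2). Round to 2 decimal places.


dT1 = Th_in - Tc_out = 181 - 52 = 129
dT2 = Th_out - Tc_in = 59 - 40 = 19
LMTD = (dT1 - dT2) / ln(dT1/dT2)
LMTD = (129 - 19) / ln(129/19)
LMTD = 57.43 K


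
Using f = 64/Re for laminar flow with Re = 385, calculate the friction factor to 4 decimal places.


f = 64 / Re
f = 64 / 385
f = 0.1662


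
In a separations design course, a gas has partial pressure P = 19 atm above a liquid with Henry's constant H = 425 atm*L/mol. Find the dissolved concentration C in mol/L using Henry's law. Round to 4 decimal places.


C = P / H
C = 19 / 425
C = 0.0447 mol/L


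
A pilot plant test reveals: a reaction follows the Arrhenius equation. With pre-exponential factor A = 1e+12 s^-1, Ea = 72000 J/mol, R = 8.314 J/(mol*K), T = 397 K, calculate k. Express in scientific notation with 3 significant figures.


k = A * exp(-Ea/(R*T))
k = 1e+12 * exp(-72000 / (8.314 * 397))
k = 1e+12 * exp(-21.813832)
k = 3.36e+02


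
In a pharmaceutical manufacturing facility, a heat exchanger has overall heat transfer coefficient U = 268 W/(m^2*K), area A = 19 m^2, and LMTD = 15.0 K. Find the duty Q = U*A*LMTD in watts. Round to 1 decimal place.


Q = U * A * LMTD
Q = 268 * 19 * 15.0
Q = 76380.0 W


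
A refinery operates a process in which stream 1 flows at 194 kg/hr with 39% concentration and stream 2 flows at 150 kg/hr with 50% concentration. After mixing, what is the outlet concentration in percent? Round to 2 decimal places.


Mass balance on solute: F1*x1 + F2*x2 = F3*x3
F3 = F1 + F2 = 194 + 150 = 344 kg/hr
x3 = (F1*x1 + F2*x2)/F3
x3 = (194*0.39 + 150*0.5) / 344
x3 = 43.80%


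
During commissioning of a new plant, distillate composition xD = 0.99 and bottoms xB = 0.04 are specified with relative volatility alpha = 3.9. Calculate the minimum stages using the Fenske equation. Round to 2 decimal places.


N_min = ln((xD*(1-xB))/(xB*(1-xD))) / ln(alpha)
Numerator inside ln: 0.9504 / 0.0004 = 2376.0
ln(2376.0) = 7.773174
ln(alpha) = ln(3.9) = 1.360977
N_min = 7.773174 / 1.360977 = 5.71


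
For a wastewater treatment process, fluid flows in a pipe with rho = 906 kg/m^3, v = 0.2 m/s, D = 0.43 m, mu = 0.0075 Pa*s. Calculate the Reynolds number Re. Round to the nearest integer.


Re = rho * v * D / mu
Re = 906 * 0.2 * 0.43 / 0.0075
Re = 77.916 / 0.0075
Re = 10389


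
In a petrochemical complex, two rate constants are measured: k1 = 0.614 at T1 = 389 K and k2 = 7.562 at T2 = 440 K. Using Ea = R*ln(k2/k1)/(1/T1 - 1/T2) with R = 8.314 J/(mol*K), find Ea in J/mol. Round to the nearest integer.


Ea = R * ln(k2/k1) / (1/T1 - 1/T2)
ln(k2/k1) = ln(7.562/0.614) = 2.5108961
1/T1 - 1/T2 = 1/389 - 1/440 = 0.000297966815
Ea = 8.314 * 2.5108961 / 0.000297966815
Ea = 70060 J/mol


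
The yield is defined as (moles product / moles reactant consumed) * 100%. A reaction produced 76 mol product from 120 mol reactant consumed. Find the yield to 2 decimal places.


Yield = (moles product / moles consumed) * 100%
Yield = (76 / 120) * 100
Yield = 0.6333 * 100
Yield = 63.33%


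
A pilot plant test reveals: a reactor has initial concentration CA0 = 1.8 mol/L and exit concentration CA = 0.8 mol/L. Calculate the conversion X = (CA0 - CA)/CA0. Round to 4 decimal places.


X = (CA0 - CA) / CA0
X = (1.8 - 0.8) / 1.8
X = 1.0 / 1.8
X = 0.5556
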